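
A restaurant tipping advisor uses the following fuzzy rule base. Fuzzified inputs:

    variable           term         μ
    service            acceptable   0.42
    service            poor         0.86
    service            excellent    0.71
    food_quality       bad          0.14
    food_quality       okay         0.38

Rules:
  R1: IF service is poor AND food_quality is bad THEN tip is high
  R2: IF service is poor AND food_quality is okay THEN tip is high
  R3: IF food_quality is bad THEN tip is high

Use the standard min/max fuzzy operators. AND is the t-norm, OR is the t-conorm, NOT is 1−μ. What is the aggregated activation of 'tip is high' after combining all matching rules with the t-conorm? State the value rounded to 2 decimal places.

R1: poor=0.86, bad=0.14; AND[min(a, b)] → w = 0.14
R2: poor=0.86, okay=0.38; AND[min(a, b)] → w = 0.38
R3: bad=0.14 → w = 0.14
Rules with consequent 'high': {R1, R2, R3} → strengths 0.14, 0.38, 0.14
Aggregate via t-conorm [max(a, b)]: 0.38

0.38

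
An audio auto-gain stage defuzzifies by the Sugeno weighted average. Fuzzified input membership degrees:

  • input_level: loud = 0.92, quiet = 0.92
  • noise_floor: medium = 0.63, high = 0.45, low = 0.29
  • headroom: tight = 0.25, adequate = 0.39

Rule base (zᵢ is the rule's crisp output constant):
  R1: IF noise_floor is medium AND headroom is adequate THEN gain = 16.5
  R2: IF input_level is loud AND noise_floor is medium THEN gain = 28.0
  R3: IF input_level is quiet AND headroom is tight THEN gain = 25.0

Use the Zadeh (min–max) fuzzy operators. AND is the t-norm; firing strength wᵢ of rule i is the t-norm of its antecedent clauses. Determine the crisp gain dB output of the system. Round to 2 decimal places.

23.88

R1 (z=16.5): medium=0.63, adequate=0.39; AND[min(a, b)] → w = 0.39
R2 (z=28.0): loud=0.92, medium=0.63; AND[min(a, b)] → w = 0.63
R3 (z=25.0): quiet=0.92, tight=0.25; AND[min(a, b)] → w = 0.25
Weighted average = (0.39·16.5 + 0.63·28.0 + 0.25·25.0) / (0.39 + 0.63 + 0.25)
  = 30.3250 / 1.2700 = 23.88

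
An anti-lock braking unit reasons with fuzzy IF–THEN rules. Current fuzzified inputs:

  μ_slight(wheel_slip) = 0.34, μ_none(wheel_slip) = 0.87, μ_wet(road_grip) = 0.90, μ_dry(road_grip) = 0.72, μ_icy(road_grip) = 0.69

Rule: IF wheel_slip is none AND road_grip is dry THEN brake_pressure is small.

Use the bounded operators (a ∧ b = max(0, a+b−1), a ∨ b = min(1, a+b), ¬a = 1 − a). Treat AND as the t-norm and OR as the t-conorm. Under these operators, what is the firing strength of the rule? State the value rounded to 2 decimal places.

0.59

firing strength: none=0.87, dry=0.72; AND[max(0, a+b−1)] → w = 0.59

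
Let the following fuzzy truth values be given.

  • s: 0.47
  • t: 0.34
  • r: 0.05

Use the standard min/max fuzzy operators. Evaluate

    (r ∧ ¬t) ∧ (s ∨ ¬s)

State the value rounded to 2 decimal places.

0.05

¬t = 1 − 0.34 = 0.66
r ∧ ¬t = min(a, b) on (0.05, 0.66) = 0.05
¬s = 1 − 0.47 = 0.53
s ∨ ¬s = max(a, b) on (0.47, 0.53) = 0.53
(r ∧ ¬t) ∧ (s ∨ ¬s) = min(a, b) on (0.05, 0.53) = 0.05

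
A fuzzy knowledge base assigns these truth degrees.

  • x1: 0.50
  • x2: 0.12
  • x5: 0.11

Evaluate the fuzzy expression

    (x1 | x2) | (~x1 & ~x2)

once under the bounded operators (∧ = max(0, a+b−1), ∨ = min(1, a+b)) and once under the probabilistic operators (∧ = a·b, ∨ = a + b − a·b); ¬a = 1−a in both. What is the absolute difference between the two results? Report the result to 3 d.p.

0.246

Under bounded:
  x1 | x2 = min(1, a+b) on (0.50, 0.12) = 0.62
  ~x1 = 1 − 0.50 = 0.50
  ~x2 = 1 − 0.12 = 0.88
  ~x1 & ~x2 = max(0, a+b−1) on (0.50, 0.88) = 0.38
  (x1 | x2) | (~x1 & ~x2) = min(1, a+b) on (0.62, 0.38) = 1.00
  → value = 1.0000
Under probabilistic:
  x1 | x2 = a + b − a·b on (0.5000, 0.1200) = 0.5600
  ~x1 = 1 − 0.5000 = 0.5000
  ~x2 = 1 − 0.1200 = 0.8800
  ~x1 & ~x2 = a·b on (0.5000, 0.8800) = 0.4400
  (x1 | x2) | (~x1 & ~x2) = a + b − a·b on (0.5600, 0.4400) = 0.7536
  → value = 0.7536
|1.0000 − 0.7536| = 0.246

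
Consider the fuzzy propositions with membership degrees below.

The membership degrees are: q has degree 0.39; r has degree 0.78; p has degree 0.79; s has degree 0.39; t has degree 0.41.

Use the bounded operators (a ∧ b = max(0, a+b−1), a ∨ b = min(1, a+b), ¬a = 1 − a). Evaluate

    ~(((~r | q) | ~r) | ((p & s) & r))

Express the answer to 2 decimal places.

0.17

~r = 1 − 0.78 = 0.22
~r | q = min(1, a+b) on (0.22, 0.39) = 0.61
~r = 1 − 0.78 = 0.22
(~r | q) | ~r = min(1, a+b) on (0.61, 0.22) = 0.83
p & s = max(0, a+b−1) on (0.79, 0.39) = 0.18
(p & s) & r = max(0, a+b−1) on (0.18, 0.78) = 0.00
((~r | q) | ~r) | ((p & s) & r) = min(1, a+b) on (0.83, 0.00) = 0.83
~(((~r | q) | ~r) | ((p & s) & r)) = 1 − 0.83 = 0.17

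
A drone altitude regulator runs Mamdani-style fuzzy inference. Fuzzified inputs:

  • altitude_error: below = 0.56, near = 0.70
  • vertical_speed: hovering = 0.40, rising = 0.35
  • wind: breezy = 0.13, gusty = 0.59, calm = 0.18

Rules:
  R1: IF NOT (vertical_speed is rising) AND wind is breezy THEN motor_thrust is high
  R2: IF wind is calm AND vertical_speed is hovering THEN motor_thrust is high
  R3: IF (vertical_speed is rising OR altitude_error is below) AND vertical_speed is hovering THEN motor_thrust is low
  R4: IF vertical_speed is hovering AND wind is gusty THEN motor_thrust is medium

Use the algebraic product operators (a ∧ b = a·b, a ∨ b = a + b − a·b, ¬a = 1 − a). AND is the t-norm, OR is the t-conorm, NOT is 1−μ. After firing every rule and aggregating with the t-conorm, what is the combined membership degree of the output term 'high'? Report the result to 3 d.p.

R1: ¬rising=1−0.35=0.65, breezy=0.13; AND[a·b] → w = 0.0845
R2: calm=0.18, hovering=0.40; AND[a·b] → w = 0.0720
R3: (rising=0.35 OR below=0.56) = 0.7140; AND[a·b] with hovering=0.40 → w = 0.2856
R4: hovering=0.40, gusty=0.59; AND[a·b] → w = 0.2360
Rules with consequent 'high': {R1, R2} → strengths 0.0845, 0.0720
Aggregate via t-conorm [a + b − a·b]: 0.1504

0.150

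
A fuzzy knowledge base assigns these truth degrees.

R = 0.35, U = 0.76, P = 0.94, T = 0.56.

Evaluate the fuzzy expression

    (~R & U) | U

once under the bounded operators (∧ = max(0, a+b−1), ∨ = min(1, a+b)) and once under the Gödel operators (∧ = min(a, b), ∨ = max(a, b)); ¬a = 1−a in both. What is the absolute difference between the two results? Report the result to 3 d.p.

Under bounded:
  ~R = 1 − 0.35 = 0.65
  ~R & U = max(0, a+b−1) on (0.65, 0.76) = 0.41
  (~R & U) | U = min(1, a+b) on (0.41, 0.76) = 1.00
  → value = 1.0000
Under Gödel:
  ~R = 1 − 0.35 = 0.65
  ~R & U = min(a, b) on (0.65, 0.76) = 0.65
  (~R & U) | U = max(a, b) on (0.65, 0.76) = 0.76
  → value = 0.7600
|1.0000 − 0.7600| = 0.240

0.240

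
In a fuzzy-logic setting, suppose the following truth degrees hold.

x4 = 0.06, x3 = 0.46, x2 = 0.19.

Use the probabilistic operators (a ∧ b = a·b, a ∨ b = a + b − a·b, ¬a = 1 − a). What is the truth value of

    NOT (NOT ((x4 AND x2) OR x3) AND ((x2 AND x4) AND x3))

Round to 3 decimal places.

x4 AND x2 = a·b on (0.0600, 0.1900) = 0.0114
(x4 AND x2) OR x3 = a + b − a·b on (0.0114, 0.4600) = 0.4662
NOT ((x4 AND x2) OR x3) = 1 − 0.4662 = 0.5338
x2 AND x4 = a·b on (0.1900, 0.0600) = 0.0114
(x2 AND x4) AND x3 = a·b on (0.0114, 0.4600) = 0.0052
NOT ((x4 AND x2) OR x3) AND ((x2 AND x4) AND x3) = a·b on (0.5338, 0.0052) = 0.0028
NOT (NOT ((x4 AND x2) OR x3) AND ((x2 AND x4) AND x3)) = 1 − 0.0028 = 0.9972

0.997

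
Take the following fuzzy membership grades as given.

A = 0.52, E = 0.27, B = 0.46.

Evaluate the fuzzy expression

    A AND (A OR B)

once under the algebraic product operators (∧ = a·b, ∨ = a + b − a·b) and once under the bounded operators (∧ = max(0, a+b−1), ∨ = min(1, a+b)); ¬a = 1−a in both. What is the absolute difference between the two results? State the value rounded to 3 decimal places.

0.115

Under algebraic product:
  A OR B = a + b − a·b on (0.5200, 0.4600) = 0.7408
  A AND (A OR B) = a·b on (0.5200, 0.7408) = 0.3852
  → value = 0.3852
Under bounded:
  A OR B = min(1, a+b) on (0.52, 0.46) = 0.98
  A AND (A OR B) = max(0, a+b−1) on (0.52, 0.98) = 0.50
  → value = 0.5000
|0.3852 − 0.5000| = 0.115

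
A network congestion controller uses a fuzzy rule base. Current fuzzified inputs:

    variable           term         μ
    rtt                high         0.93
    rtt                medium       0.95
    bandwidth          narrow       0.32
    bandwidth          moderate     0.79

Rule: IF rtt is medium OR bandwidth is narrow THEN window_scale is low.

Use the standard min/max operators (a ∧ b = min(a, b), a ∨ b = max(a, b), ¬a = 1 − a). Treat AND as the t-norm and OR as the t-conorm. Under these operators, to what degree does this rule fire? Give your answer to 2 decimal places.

0.95

firing strength: medium=0.95, narrow=0.32; OR[max(a, b)] → w = 0.95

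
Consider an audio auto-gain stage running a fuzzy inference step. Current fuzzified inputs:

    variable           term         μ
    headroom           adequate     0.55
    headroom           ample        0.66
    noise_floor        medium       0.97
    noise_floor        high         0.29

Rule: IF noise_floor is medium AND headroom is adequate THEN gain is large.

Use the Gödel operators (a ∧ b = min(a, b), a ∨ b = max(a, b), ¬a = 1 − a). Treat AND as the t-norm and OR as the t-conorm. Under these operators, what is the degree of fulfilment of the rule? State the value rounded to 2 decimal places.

0.55

firing strength: medium=0.97, adequate=0.55; AND[min(a, b)] → w = 0.55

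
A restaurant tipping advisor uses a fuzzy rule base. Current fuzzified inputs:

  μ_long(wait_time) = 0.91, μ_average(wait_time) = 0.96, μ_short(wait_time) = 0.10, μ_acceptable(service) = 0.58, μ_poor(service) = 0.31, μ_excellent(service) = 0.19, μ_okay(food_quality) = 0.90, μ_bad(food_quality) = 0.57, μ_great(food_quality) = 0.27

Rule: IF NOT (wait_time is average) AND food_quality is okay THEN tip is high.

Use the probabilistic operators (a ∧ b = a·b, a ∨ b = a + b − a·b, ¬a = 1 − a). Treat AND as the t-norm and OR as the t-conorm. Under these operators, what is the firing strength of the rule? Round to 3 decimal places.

0.036

firing strength: ¬average=1−0.96=0.04, okay=0.90; AND[a·b] → w = 0.0360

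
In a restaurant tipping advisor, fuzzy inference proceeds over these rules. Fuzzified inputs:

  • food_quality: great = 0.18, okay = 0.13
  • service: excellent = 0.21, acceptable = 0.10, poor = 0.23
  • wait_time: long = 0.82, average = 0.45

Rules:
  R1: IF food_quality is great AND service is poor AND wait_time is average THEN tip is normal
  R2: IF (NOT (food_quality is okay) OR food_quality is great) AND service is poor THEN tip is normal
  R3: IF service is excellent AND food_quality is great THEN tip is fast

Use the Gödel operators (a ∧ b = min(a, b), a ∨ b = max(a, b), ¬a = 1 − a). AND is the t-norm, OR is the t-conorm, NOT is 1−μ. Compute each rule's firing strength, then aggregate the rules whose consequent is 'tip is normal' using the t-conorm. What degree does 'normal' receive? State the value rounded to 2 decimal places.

0.23

R1: great=0.18, poor=0.23, average=0.45; AND[min(a, b)] → w = 0.18
R2: (¬okay=1−0.13=0.87 OR great=0.18) = 0.87; AND[min(a, b)] with poor=0.23 → w = 0.23
R3: excellent=0.21, great=0.18; AND[min(a, b)] → w = 0.18
Rules with consequent 'normal': {R1, R2} → strengths 0.18, 0.23
Aggregate via t-conorm [max(a, b)]: 0.23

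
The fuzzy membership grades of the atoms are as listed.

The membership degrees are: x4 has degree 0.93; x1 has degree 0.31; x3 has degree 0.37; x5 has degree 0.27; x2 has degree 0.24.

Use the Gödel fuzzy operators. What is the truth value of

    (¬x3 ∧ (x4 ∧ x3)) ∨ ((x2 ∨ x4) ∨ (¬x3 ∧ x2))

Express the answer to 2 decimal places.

0.93

¬x3 = 1 − 0.37 = 0.63
x4 ∧ x3 = min(a, b) on (0.93, 0.37) = 0.37
¬x3 ∧ (x4 ∧ x3) = min(a, b) on (0.63, 0.37) = 0.37
x2 ∨ x4 = max(a, b) on (0.24, 0.93) = 0.93
¬x3 = 1 − 0.37 = 0.63
¬x3 ∧ x2 = min(a, b) on (0.63, 0.24) = 0.24
(x2 ∨ x4) ∨ (¬x3 ∧ x2) = max(a, b) on (0.93, 0.24) = 0.93
(¬x3 ∧ (x4 ∧ x3)) ∨ ((x2 ∨ x4) ∨ (¬x3 ∧ x2)) = max(a, b) on (0.37, 0.93) = 0.93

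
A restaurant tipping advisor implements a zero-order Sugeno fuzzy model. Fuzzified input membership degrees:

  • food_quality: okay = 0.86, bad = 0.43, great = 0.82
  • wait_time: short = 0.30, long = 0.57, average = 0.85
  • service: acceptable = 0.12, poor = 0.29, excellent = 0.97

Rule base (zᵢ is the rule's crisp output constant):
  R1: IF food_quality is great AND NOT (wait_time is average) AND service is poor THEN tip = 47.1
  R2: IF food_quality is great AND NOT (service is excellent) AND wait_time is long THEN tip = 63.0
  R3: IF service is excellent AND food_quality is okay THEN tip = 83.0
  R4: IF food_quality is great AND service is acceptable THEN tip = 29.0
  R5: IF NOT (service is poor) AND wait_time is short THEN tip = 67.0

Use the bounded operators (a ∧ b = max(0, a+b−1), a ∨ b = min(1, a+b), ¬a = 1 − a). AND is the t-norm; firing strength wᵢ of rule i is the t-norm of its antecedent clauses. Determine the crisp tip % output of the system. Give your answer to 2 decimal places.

R1 (z=47.1): great=0.82, ¬average=1−0.85=0.15, poor=0.29; AND[max(0, a+b−1)] → w = 0.00
R2 (z=63.0): great=0.82, ¬excellent=1−0.97=0.03, long=0.57; AND[max(0, a+b−1)] → w = 0.00
R3 (z=83.0): excellent=0.97, okay=0.86; AND[max(0, a+b−1)] → w = 0.83
R4 (z=29.0): great=0.82, acceptable=0.12; AND[max(0, a+b−1)] → w = 0.00
R5 (z=67.0): ¬poor=1−0.29=0.71, short=0.30; AND[max(0, a+b−1)] → w = 0.01
Weighted average = (0.00·47.1 + 0.00·63.0 + 0.83·83.0 + 0.00·29.0 + 0.01·67.0) / (0.00 + 0.00 + 0.83 + 0.00 + 0.01)
  = 69.5600 / 0.8400 = 82.81

82.81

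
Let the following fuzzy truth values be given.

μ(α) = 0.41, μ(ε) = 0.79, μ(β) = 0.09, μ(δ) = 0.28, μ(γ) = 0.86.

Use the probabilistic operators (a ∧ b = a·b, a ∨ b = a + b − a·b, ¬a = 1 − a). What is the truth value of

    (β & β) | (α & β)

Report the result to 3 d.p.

β & β = a·b on (0.0900, 0.0900) = 0.0081
α & β = a·b on (0.4100, 0.0900) = 0.0369
(β & β) | (α & β) = a + b − a·b on (0.0081, 0.0369) = 0.0447

0.045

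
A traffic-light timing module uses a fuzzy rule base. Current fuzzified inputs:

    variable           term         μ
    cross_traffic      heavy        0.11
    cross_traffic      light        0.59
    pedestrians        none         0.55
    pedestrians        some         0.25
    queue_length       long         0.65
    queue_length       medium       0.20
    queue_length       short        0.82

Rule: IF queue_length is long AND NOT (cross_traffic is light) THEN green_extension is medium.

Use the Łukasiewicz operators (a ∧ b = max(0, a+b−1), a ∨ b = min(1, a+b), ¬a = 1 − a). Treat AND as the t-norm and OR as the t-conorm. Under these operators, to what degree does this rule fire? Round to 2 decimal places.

0.06

firing strength: long=0.65, ¬light=1−0.59=0.41; AND[max(0, a+b−1)] → w = 0.06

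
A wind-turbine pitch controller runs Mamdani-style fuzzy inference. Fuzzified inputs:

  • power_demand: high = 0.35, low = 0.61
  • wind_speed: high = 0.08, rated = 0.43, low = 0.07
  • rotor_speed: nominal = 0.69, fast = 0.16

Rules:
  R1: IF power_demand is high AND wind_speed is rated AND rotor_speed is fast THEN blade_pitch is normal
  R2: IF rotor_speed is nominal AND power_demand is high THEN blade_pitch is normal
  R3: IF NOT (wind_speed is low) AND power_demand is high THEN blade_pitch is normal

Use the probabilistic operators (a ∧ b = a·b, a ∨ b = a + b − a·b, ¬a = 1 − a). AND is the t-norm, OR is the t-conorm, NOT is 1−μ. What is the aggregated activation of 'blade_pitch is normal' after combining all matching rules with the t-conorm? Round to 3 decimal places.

0.501

R1: high=0.35, rated=0.43, fast=0.16; AND[a·b] → w = 0.0241
R2: nominal=0.69, high=0.35; AND[a·b] → w = 0.2415
R3: ¬low=1−0.07=0.93, high=0.35; AND[a·b] → w = 0.3255
Rules with consequent 'normal': {R1, R2, R3} → strengths 0.0241, 0.2415, 0.3255
Aggregate via t-conorm [a + b − a·b]: 0.5007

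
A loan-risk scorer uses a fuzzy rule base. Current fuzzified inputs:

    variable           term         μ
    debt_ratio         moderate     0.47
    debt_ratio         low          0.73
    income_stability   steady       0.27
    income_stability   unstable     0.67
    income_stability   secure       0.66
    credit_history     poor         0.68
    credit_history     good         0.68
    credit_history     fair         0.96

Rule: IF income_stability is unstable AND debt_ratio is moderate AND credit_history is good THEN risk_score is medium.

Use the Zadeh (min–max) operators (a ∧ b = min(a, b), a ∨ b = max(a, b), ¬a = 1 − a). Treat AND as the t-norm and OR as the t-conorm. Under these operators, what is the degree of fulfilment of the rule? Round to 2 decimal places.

firing strength: unstable=0.67, moderate=0.47, good=0.68; AND[min(a, b)] → w = 0.47

0.47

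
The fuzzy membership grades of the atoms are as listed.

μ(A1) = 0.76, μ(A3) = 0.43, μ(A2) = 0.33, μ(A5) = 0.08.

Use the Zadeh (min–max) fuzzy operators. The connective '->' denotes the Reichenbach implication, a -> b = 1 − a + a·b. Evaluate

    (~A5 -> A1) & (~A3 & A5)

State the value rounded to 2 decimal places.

0.08

~A5 = 1 − 0.08 = 0.92
~A5 -> A1  [Reichenbach: 1 − a + a·b] with a=0.92, b=0.76 → 0.78
~A3 = 1 − 0.43 = 0.57
~A3 & A5 = min(a, b) on (0.57, 0.08) = 0.08
(~A5 -> A1) & (~A3 & A5) = min(a, b) on (0.78, 0.08) = 0.08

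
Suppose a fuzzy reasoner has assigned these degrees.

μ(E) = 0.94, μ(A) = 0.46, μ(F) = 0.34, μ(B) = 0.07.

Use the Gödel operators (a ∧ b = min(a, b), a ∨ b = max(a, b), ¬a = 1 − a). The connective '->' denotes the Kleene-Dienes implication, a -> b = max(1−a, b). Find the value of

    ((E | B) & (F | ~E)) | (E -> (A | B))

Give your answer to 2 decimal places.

0.46

E | B = max(a, b) on (0.94, 0.07) = 0.94
~E = 1 − 0.94 = 0.06
F | ~E = max(a, b) on (0.34, 0.06) = 0.34
(E | B) & (F | ~E) = min(a, b) on (0.94, 0.34) = 0.34
A | B = max(a, b) on (0.46, 0.07) = 0.46
E -> (A | B)  [Kleene-Dienes: max(1−a, b)] with a=0.94, b=0.46 → 0.46
((E | B) & (F | ~E)) | (E -> (A | B)) = max(a, b) on (0.34, 0.46) = 0.46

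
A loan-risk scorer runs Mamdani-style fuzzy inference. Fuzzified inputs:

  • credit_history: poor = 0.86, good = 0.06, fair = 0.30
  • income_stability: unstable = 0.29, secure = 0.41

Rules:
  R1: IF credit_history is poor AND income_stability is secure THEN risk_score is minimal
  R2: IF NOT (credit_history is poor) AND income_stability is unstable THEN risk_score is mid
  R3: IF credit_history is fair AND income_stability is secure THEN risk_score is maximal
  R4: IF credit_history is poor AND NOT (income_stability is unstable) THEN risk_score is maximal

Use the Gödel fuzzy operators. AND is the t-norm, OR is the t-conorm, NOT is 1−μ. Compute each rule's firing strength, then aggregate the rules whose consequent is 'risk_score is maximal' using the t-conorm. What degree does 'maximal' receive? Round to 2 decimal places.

0.71

R1: poor=0.86, secure=0.41; AND[min(a, b)] → w = 0.41
R2: ¬poor=1−0.86=0.14, unstable=0.29; AND[min(a, b)] → w = 0.14
R3: fair=0.30, secure=0.41; AND[min(a, b)] → w = 0.30
R4: poor=0.86, ¬unstable=1−0.29=0.71; AND[min(a, b)] → w = 0.71
Rules with consequent 'maximal': {R3, R4} → strengths 0.30, 0.71
Aggregate via t-conorm [max(a, b)]: 0.71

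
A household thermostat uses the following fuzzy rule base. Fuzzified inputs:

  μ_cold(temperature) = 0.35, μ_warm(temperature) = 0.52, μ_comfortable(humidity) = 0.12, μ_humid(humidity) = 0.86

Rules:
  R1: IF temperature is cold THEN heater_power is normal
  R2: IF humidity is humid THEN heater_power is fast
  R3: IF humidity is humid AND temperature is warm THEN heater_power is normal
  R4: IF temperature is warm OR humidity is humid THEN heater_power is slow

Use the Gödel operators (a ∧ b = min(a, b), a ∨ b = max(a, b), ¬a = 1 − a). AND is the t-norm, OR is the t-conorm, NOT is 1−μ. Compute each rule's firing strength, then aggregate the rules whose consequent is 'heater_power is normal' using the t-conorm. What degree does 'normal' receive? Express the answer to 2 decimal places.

R1: cold=0.35 → w = 0.35
R2: humid=0.86 → w = 0.86
R3: humid=0.86, warm=0.52; AND[min(a, b)] → w = 0.52
R4: warm=0.52, humid=0.86; OR[max(a, b)] → w = 0.86
Rules with consequent 'normal': {R1, R3} → strengths 0.35, 0.52
Aggregate via t-conorm [max(a, b)]: 0.52

0.52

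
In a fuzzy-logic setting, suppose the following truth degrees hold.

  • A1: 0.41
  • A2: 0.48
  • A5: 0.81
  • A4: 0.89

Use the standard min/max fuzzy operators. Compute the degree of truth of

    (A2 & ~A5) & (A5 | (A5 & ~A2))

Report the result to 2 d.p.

~A5 = 1 − 0.81 = 0.19
A2 & ~A5 = min(a, b) on (0.48, 0.19) = 0.19
~A2 = 1 − 0.48 = 0.52
A5 & ~A2 = min(a, b) on (0.81, 0.52) = 0.52
A5 | (A5 & ~A2) = max(a, b) on (0.81, 0.52) = 0.81
(A2 & ~A5) & (A5 | (A5 & ~A2)) = min(a, b) on (0.19, 0.81) = 0.19

0.19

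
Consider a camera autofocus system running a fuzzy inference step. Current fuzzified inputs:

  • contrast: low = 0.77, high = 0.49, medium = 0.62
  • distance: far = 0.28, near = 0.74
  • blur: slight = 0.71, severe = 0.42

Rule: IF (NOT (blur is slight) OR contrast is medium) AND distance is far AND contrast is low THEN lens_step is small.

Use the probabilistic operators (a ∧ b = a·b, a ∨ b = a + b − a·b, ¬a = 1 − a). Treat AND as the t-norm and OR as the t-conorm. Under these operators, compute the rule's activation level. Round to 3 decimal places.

firing strength: (¬slight=1−0.71=0.29 OR medium=0.62) = 0.7302; AND[a·b] with far=0.28, low=0.77 → w = 0.1574

0.157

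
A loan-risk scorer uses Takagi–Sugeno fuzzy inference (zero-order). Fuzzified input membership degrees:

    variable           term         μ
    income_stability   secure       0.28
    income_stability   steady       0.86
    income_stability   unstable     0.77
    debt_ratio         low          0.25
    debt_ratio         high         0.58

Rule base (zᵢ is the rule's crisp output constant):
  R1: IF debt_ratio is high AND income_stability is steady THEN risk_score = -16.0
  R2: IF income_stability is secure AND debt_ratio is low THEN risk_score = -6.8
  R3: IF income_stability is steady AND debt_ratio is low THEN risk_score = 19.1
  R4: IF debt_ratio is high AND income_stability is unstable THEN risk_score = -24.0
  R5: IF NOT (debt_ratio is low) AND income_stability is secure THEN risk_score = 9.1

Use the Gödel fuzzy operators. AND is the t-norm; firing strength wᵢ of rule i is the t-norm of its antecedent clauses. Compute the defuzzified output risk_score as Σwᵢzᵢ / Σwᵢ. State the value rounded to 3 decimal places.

R1 (z=-16.0): high=0.58, steady=0.86; AND[min(a, b)] → w = 0.58
R2 (z=-6.8): secure=0.28, low=0.25; AND[min(a, b)] → w = 0.25
R3 (z=19.1): steady=0.86, low=0.25; AND[min(a, b)] → w = 0.25
R4 (z=-24.0): high=0.58, unstable=0.77; AND[min(a, b)] → w = 0.58
R5 (z=9.1): ¬low=1−0.25=0.75, secure=0.28; AND[min(a, b)] → w = 0.28
Weighted average = (0.58·-16.0 + 0.25·-6.8 + 0.25·19.1 + 0.58·-24.0 + 0.28·9.1) / (0.58 + 0.25 + 0.25 + 0.58 + 0.28)
  = -17.5770 / 1.9400 = -9.060

-9.060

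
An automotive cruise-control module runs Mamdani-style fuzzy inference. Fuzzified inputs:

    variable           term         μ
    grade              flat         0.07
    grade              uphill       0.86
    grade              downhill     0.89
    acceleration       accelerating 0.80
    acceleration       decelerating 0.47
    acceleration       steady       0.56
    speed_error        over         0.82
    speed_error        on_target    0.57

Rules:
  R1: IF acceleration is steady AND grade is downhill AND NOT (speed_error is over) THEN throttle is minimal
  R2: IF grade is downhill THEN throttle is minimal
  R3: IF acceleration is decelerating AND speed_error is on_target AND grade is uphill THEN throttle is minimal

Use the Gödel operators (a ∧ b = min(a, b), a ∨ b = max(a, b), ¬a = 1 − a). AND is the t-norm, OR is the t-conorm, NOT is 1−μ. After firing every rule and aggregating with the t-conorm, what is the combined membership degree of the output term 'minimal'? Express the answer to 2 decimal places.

0.89

R1: steady=0.56, downhill=0.89, ¬over=1−0.82=0.18; AND[min(a, b)] → w = 0.18
R2: downhill=0.89 → w = 0.89
R3: decelerating=0.47, on_target=0.57, uphill=0.86; AND[min(a, b)] → w = 0.47
Rules with consequent 'minimal': {R1, R2, R3} → strengths 0.18, 0.89, 0.47
Aggregate via t-conorm [max(a, b)]: 0.89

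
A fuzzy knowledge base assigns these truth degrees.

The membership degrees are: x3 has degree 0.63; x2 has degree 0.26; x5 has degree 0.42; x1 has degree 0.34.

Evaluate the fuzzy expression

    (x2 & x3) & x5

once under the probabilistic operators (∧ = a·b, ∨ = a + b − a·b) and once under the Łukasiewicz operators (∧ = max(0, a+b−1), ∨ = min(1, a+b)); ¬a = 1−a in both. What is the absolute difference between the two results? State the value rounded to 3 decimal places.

0.069

Under probabilistic:
  x2 & x3 = a·b on (0.2600, 0.6300) = 0.1638
  (x2 & x3) & x5 = a·b on (0.1638, 0.4200) = 0.0688
  → value = 0.0688
Under Łukasiewicz:
  x2 & x3 = max(0, a+b−1) on (0.26, 0.63) = 0.00
  (x2 & x3) & x5 = max(0, a+b−1) on (0.00, 0.42) = 0.00
  → value = 0.0000
|0.0688 − 0.0000| = 0.069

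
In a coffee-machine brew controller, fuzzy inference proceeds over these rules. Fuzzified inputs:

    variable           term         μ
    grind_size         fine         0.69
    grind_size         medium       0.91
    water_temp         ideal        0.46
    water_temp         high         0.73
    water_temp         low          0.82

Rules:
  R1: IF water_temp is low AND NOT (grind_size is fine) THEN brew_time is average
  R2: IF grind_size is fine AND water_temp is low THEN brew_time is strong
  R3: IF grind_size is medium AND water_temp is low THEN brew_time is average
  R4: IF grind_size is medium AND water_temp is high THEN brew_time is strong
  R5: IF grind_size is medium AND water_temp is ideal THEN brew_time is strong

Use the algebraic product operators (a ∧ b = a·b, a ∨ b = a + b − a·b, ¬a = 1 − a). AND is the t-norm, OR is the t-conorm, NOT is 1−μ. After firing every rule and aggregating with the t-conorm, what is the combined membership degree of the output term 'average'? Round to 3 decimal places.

R1: low=0.82, ¬fine=1−0.69=0.31; AND[a·b] → w = 0.2542
R2: fine=0.69, low=0.82; AND[a·b] → w = 0.5658
R3: medium=0.91, low=0.82; AND[a·b] → w = 0.7462
R4: medium=0.91, high=0.73; AND[a·b] → w = 0.6643
R5: medium=0.91, ideal=0.46; AND[a·b] → w = 0.4186
Rules with consequent 'average': {R1, R3} → strengths 0.2542, 0.7462
Aggregate via t-conorm [a + b − a·b]: 0.8107

0.811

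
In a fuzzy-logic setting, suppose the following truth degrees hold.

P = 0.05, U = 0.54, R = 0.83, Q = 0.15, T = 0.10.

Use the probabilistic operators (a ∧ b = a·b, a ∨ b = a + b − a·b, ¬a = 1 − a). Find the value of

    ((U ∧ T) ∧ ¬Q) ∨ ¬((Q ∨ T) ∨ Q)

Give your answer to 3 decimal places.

U ∧ T = a·b on (0.5400, 0.1000) = 0.0540
¬Q = 1 − 0.1500 = 0.8500
(U ∧ T) ∧ ¬Q = a·b on (0.0540, 0.8500) = 0.0459
Q ∨ T = a + b − a·b on (0.1500, 0.1000) = 0.2350
(Q ∨ T) ∨ Q = a + b − a·b on (0.2350, 0.1500) = 0.3498
¬((Q ∨ T) ∨ Q) = 1 − 0.3498 = 0.6502
((U ∧ T) ∧ ¬Q) ∨ ¬((Q ∨ T) ∨ Q) = a + b − a·b on (0.0459, 0.6502) = 0.6663

0.666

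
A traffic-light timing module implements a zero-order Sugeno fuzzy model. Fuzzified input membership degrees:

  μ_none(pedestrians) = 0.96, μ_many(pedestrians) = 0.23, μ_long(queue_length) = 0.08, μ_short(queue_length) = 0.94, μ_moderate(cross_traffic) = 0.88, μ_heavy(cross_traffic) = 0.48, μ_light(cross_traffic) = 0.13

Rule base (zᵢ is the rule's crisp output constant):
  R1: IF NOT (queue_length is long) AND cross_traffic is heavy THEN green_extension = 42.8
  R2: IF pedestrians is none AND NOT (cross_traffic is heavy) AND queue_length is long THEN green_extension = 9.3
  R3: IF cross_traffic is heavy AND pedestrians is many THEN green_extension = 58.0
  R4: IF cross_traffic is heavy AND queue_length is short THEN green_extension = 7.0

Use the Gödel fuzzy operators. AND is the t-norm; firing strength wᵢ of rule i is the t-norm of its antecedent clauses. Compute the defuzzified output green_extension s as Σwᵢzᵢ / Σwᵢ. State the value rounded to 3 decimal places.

29.912

R1 (z=42.8): ¬long=1−0.08=0.92, heavy=0.48; AND[min(a, b)] → w = 0.48
R2 (z=9.3): none=0.96, ¬heavy=1−0.48=0.52, long=0.08; AND[min(a, b)] → w = 0.08
R3 (z=58.0): heavy=0.48, many=0.23; AND[min(a, b)] → w = 0.23
R4 (z=7.0): heavy=0.48, short=0.94; AND[min(a, b)] → w = 0.48
Weighted average = (0.48·42.8 + 0.08·9.3 + 0.23·58.0 + 0.48·7.0) / (0.48 + 0.08 + 0.23 + 0.48)
  = 37.9880 / 1.2700 = 29.912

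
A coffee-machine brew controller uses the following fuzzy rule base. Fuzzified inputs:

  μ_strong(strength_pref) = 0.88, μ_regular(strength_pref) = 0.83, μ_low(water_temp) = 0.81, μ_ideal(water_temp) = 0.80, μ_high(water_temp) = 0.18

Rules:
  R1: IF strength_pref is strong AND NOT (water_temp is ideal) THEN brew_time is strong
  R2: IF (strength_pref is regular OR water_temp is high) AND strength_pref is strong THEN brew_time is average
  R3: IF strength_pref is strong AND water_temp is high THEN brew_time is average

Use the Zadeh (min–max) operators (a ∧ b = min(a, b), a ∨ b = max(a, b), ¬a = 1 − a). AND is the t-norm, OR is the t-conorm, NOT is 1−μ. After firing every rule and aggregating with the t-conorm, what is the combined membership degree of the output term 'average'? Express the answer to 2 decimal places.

0.83

R1: strong=0.88, ¬ideal=1−0.80=0.20; AND[min(a, b)] → w = 0.20
R2: (regular=0.83 OR high=0.18) = 0.83; AND[min(a, b)] with strong=0.88 → w = 0.83
R3: strong=0.88, high=0.18; AND[min(a, b)] → w = 0.18
Rules with consequent 'average': {R2, R3} → strengths 0.83, 0.18
Aggregate via t-conorm [max(a, b)]: 0.83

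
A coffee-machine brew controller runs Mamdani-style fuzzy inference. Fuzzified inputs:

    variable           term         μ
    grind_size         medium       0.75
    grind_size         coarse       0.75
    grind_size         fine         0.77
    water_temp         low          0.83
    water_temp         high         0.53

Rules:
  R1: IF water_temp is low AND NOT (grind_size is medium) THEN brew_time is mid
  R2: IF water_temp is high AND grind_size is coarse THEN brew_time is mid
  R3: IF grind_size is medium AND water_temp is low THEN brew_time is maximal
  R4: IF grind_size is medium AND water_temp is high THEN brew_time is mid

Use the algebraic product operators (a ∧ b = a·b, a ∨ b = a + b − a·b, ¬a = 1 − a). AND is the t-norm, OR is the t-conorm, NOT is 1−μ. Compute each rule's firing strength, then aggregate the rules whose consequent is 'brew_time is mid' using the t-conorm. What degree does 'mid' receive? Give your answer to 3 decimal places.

R1: low=0.83, ¬medium=1−0.75=0.25; AND[a·b] → w = 0.2075
R2: high=0.53, coarse=0.75; AND[a·b] → w = 0.3975
R3: medium=0.75, low=0.83; AND[a·b] → w = 0.6225
R4: medium=0.75, high=0.53; AND[a·b] → w = 0.3975
Rules with consequent 'mid': {R1, R2, R4} → strengths 0.2075, 0.3975, 0.3975
Aggregate via t-conorm [a + b − a·b]: 0.7123

0.712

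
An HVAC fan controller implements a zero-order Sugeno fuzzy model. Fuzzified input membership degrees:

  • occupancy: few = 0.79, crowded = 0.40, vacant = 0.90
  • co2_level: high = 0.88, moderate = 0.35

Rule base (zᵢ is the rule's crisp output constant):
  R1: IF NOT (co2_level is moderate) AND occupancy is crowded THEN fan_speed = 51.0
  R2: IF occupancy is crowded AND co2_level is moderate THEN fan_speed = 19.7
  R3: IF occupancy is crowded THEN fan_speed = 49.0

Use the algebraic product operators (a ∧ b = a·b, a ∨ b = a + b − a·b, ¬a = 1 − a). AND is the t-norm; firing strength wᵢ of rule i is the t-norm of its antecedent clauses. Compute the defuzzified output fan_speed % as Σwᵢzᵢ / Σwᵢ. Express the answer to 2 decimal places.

44.52

R1 (z=51.0): ¬moderate=1−0.35=0.65, crowded=0.40; AND[a·b] → w = 0.2600
R2 (z=19.7): crowded=0.40, moderate=0.35; AND[a·b] → w = 0.1400
R3 (z=49.0): crowded=0.40 → w = 0.4000
Weighted average = (0.2600·51.0 + 0.1400·19.7 + 0.4000·49.0) / (0.2600 + 0.1400 + 0.4000)
  = 35.6180 / 0.8000 = 44.52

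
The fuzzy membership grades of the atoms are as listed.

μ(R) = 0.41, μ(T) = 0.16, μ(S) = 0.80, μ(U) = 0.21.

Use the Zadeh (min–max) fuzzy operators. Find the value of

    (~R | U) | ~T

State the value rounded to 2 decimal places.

~R = 1 − 0.41 = 0.59
~R | U = max(a, b) on (0.59, 0.21) = 0.59
~T = 1 − 0.16 = 0.84
(~R | U) | ~T = max(a, b) on (0.59, 0.84) = 0.84

0.84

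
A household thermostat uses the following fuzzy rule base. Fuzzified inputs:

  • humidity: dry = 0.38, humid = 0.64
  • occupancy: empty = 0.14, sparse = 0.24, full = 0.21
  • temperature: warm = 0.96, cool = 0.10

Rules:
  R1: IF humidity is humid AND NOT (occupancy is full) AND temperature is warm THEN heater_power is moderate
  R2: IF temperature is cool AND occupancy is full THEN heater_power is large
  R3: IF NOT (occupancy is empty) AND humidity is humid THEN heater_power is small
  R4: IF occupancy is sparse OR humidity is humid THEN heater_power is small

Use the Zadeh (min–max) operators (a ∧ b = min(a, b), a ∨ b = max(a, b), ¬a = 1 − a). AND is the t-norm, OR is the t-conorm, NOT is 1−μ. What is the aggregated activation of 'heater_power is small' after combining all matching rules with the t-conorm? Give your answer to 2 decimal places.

0.64

R1: humid=0.64, ¬full=1−0.21=0.79, warm=0.96; AND[min(a, b)] → w = 0.64
R2: cool=0.10, full=0.21; AND[min(a, b)] → w = 0.10
R3: ¬empty=1−0.14=0.86, humid=0.64; AND[min(a, b)] → w = 0.64
R4: sparse=0.24, humid=0.64; OR[max(a, b)] → w = 0.64
Rules with consequent 'small': {R3, R4} → strengths 0.64, 0.64
Aggregate via t-conorm [max(a, b)]: 0.64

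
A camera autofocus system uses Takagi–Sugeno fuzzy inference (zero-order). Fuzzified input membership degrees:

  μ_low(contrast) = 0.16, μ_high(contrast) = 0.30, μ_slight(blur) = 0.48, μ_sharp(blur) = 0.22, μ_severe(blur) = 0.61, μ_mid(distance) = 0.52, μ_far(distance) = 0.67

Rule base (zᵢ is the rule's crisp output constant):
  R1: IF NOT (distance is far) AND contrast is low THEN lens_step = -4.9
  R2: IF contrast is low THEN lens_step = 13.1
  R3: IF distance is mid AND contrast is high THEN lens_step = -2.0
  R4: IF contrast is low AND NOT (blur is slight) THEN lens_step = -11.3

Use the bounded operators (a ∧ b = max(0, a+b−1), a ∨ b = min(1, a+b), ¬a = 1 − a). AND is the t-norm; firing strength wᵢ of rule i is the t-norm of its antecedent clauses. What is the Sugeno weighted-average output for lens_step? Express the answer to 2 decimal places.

R1 (z=-4.9): ¬far=1−0.67=0.33, low=0.16; AND[max(0, a+b−1)] → w = 0.00
R2 (z=13.1): low=0.16 → w = 0.16
R3 (z=-2.0): mid=0.52, high=0.30; AND[max(0, a+b−1)] → w = 0.00
R4 (z=-11.3): low=0.16, ¬slight=1−0.48=0.52; AND[max(0, a+b−1)] → w = 0.00
Weighted average = (0.00·-4.9 + 0.16·13.1 + 0.00·-2.0 + 0.00·-11.3) / (0.00 + 0.16 + 0.00 + 0.00)
  = 2.0960 / 0.1600 = 13.10

13.10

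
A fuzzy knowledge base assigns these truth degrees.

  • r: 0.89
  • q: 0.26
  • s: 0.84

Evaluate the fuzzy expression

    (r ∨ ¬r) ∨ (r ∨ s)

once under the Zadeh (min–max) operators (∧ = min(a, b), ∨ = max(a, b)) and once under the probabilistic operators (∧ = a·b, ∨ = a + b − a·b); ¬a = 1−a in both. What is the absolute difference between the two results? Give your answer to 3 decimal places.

0.108

Under Zadeh (min–max):
  ¬r = 1 − 0.89 = 0.11
  r ∨ ¬r = max(a, b) on (0.89, 0.11) = 0.89
  r ∨ s = max(a, b) on (0.89, 0.84) = 0.89
  (r ∨ ¬r) ∨ (r ∨ s) = max(a, b) on (0.89, 0.89) = 0.89
  → value = 0.8900
Under probabilistic:
  ¬r = 1 − 0.8900 = 0.1100
  r ∨ ¬r = a + b − a·b on (0.8900, 0.1100) = 0.9021
  r ∨ s = a + b − a·b on (0.8900, 0.8400) = 0.9824
  (r ∨ ¬r) ∨ (r ∨ s) = a + b − a·b on (0.9021, 0.9824) = 0.9983
  → value = 0.9983
|0.8900 − 0.9983| = 0.108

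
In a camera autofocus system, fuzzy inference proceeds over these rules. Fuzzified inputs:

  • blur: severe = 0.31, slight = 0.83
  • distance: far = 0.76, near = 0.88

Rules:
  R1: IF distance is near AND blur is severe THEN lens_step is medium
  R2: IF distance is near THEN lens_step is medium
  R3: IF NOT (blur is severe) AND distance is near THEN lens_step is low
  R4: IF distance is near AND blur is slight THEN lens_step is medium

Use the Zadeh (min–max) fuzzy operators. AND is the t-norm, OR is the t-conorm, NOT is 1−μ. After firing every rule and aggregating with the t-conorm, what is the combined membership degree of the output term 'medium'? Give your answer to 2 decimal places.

0.88

R1: near=0.88, severe=0.31; AND[min(a, b)] → w = 0.31
R2: near=0.88 → w = 0.88
R3: ¬severe=1−0.31=0.69, near=0.88; AND[min(a, b)] → w = 0.69
R4: near=0.88, slight=0.83; AND[min(a, b)] → w = 0.83
Rules with consequent 'medium': {R1, R2, R4} → strengths 0.31, 0.88, 0.83
Aggregate via t-conorm [max(a, b)]: 0.88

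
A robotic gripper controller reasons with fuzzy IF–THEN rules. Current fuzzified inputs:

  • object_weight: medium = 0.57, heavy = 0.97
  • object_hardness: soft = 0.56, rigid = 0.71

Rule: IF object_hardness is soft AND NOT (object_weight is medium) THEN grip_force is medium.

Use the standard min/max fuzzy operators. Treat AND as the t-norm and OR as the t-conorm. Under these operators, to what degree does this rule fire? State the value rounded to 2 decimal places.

firing strength: soft=0.56, ¬medium=1−0.57=0.43; AND[min(a, b)] → w = 0.43

0.43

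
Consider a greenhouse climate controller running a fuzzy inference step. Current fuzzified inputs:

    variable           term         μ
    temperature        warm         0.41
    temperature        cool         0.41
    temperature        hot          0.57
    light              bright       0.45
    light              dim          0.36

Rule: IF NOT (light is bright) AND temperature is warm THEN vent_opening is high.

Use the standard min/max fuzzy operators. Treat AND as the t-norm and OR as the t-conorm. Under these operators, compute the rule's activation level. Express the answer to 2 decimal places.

firing strength: ¬bright=1−0.45=0.55, warm=0.41; AND[min(a, b)] → w = 0.41

0.41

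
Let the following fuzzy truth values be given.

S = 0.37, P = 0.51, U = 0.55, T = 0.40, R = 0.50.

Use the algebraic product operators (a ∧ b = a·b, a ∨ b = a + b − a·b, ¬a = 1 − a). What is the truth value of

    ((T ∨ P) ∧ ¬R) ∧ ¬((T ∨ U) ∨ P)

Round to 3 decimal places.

0.047

T ∨ P = a + b − a·b on (0.4000, 0.5100) = 0.7060
¬R = 1 − 0.5000 = 0.5000
(T ∨ P) ∧ ¬R = a·b on (0.7060, 0.5000) = 0.3530
T ∨ U = a + b − a·b on (0.4000, 0.5500) = 0.7300
(T ∨ U) ∨ P = a + b − a·b on (0.7300, 0.5100) = 0.8677
¬((T ∨ U) ∨ P) = 1 − 0.8677 = 0.1323
((T ∨ P) ∧ ¬R) ∧ ¬((T ∨ U) ∨ P) = a·b on (0.3530, 0.1323) = 0.0467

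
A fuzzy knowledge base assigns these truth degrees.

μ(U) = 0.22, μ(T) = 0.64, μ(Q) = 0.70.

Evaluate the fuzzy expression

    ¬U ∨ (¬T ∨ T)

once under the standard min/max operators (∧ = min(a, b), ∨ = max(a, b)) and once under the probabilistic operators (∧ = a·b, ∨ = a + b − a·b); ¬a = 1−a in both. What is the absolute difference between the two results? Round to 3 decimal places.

0.169

Under standard min/max:
  ¬U = 1 − 0.22 = 0.78
  ¬T = 1 − 0.64 = 0.36
  ¬T ∨ T = max(a, b) on (0.36, 0.64) = 0.64
  ¬U ∨ (¬T ∨ T) = max(a, b) on (0.78, 0.64) = 0.78
  → value = 0.7800
Under probabilistic:
  ¬U = 1 − 0.2200 = 0.7800
  ¬T = 1 − 0.6400 = 0.3600
  ¬T ∨ T = a + b − a·b on (0.3600, 0.6400) = 0.7696
  ¬U ∨ (¬T ∨ T) = a + b − a·b on (0.7800, 0.7696) = 0.9493
  → value = 0.9493
|0.7800 − 0.9493| = 0.169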